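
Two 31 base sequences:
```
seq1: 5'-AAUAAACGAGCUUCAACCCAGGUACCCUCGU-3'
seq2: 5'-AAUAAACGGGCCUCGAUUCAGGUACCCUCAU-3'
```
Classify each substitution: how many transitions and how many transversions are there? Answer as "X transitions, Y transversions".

Mismatches (1-based):
base 9: A→G (purine→purine, transition)
base 12: U→C (pyrimidine→pyrimidine, transition)
base 15: A→G (purine→purine, transition)
base 17: C→U (pyrimidine→pyrimidine, transition)
base 18: C→U (pyrimidine→pyrimidine, transition)
base 30: G→A (purine→purine, transition)

6 transitions, 0 transversions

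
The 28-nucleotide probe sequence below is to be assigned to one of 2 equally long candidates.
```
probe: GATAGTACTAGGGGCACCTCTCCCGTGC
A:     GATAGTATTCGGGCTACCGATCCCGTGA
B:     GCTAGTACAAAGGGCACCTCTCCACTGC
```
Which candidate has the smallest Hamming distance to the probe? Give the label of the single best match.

B

Hamming distances to probe — A: 7; B: 5.
Smallest is B with 5 mismatches.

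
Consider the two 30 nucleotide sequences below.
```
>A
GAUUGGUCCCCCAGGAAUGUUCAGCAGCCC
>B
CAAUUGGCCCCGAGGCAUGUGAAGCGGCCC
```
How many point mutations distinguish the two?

9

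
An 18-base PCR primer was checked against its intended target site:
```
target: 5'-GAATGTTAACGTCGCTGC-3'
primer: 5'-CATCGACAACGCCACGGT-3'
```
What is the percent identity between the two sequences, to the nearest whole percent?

50%

Mismatches at positions 1, 3, 4, 6, 7, 12, 14, 16, 18 (1-based): 9 of 18.
Identical positions: 9/18 = 50% → 50%.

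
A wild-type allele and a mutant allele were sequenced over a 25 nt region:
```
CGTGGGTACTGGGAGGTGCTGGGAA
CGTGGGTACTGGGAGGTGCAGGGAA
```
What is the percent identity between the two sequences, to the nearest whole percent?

Mismatch at position 20 (1-based): 1 of 25.
Identical positions: 24/25 = 96% → 96%.

96%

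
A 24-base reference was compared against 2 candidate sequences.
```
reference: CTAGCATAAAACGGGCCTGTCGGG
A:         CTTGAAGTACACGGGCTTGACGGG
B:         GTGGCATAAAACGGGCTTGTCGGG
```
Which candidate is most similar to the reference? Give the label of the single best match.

B

Hamming distances to reference — A: 7; B: 3.
Smallest is B with 3 mismatches.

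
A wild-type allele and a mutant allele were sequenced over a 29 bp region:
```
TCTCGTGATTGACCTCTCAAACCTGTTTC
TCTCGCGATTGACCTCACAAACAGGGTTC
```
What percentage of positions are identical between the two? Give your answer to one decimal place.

82.8%

5 positions differ (6, 17, 23, 24, 26), so 24 of 29 match: 24/29 = 82.76%.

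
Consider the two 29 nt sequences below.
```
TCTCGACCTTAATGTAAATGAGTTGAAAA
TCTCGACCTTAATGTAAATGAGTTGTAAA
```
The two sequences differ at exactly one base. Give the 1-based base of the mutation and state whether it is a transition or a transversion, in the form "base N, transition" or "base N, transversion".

base 26, transversion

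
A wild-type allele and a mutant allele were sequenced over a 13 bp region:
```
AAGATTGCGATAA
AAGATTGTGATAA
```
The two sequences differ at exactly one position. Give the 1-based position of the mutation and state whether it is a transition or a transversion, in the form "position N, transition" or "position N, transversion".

The sequences differ only at position 8: C→T (pyrimidine→pyrimidine), a transition.

position 8, transition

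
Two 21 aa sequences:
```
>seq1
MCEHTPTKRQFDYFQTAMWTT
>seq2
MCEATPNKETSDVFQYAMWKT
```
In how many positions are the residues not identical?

The sequences differ at positions 4, 7, 9, 10, 11, 13, 16, 20 (1-based) — 8 in total.

8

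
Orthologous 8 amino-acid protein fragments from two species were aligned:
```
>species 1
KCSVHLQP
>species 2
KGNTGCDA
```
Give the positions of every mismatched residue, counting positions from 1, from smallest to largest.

Differences at position 2 (C→G), position 3 (S→N), position 4 (V→T), position 5 (H→G), position 6 (L→C), position 7 (Q→D), position 8 (P→A).

2, 3, 4, 5, 6, 7, 8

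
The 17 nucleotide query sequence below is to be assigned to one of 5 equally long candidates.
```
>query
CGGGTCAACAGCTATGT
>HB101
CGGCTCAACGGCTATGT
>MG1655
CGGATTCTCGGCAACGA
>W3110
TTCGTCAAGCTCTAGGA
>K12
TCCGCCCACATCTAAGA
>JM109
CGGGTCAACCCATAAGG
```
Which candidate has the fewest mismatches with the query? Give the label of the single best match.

HB101

Hamming distances to query — HB101: 2; MG1655: 8; W3110: 8; K12: 8; JM109: 5.
Smallest is HB101 with 2 mismatches.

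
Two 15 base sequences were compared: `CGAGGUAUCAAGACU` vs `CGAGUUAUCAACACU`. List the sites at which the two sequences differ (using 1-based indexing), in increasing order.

Scanning 1-based: 5: G/U; 12: G/C.

5, 12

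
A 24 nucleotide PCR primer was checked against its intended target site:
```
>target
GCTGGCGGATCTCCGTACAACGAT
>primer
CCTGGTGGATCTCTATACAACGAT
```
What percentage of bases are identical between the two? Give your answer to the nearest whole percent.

Mismatches at positions 1, 6, 14, 15 (1-based): 4 of 24.
Identical positions: 20/24 = 83.33% → 83%.

83%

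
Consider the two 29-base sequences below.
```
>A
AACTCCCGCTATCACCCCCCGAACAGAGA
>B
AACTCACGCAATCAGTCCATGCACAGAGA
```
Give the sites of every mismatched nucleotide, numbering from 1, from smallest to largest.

6, 10, 15, 16, 19, 20, 22

Scanning 1-based: 6: C/A; 10: T/A; 15: C/G; 16: C/T; 19: C/A; 20: C/T; 22: A/C.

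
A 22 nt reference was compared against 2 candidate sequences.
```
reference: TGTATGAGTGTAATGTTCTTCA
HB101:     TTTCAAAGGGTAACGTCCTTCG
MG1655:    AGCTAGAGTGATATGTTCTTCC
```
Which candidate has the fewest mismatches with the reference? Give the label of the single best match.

HB101 differs at 8 sites; MG1655 differs at 7 sites. The closest is MG1655.

MG1655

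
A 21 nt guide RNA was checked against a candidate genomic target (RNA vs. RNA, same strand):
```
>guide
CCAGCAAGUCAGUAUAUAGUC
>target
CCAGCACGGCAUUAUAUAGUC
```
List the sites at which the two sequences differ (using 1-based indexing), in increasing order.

7, 9, 12

Differences at site 7 (A→C), site 9 (U→G), site 12 (G→U).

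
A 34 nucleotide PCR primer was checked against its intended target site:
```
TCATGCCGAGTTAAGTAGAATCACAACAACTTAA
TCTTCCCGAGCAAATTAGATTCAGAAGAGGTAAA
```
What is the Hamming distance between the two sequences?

Comparing position by position, 11 positions differ: 3 (A/T), 5 (G/C), 11 (T/C), 12 (T/A), 15 (G/T), 20 (A/T), 24 (C/G), 27 (C/G), 29 (A/G), 30 (C/G), 32 (T/A).

11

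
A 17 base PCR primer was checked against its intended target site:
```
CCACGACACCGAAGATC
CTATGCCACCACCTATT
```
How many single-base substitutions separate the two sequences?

Comparing position by position, 8 sites differ: 2 (C/T), 4 (C/T), 6 (A/C), 11 (G/A), 12 (A/C), 13 (A/C), 14 (G/T), 17 (C/T).

8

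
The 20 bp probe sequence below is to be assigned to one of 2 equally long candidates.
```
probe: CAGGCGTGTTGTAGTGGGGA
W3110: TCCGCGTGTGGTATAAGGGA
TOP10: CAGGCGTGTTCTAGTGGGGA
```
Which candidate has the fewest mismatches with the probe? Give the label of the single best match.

TOP10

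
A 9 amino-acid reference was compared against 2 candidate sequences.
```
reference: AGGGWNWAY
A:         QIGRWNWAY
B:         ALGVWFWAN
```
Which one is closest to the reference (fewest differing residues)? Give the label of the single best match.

A

Hamming distances to reference — A: 3; B: 4.
Smallest is A with 3 mismatches.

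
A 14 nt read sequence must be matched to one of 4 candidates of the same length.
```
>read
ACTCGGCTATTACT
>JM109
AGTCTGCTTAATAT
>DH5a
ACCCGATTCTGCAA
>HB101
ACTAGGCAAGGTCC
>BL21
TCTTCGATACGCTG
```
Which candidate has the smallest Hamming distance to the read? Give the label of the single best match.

JM109 differs at 7 positions; DH5a differs at 8 positions; HB101 differs at 6 positions; BL21 differs at 9 positions. The closest is HB101.

HB101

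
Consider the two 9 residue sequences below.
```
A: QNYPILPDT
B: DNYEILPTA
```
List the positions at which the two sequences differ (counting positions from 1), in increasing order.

1, 4, 8, 9

Scanning 1-based: 1: Q/D; 4: P/E; 8: D/T; 9: T/A.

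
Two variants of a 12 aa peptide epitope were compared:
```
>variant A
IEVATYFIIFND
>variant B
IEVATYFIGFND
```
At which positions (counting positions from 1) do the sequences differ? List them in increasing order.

Scanning 1-based: 9: I/G.

9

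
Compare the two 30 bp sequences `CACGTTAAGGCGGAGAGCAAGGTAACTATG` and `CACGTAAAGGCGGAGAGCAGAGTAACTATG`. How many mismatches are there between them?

Comparing position by position, 3 sites differ: 6 (T/A), 20 (A/G), 21 (G/A).

3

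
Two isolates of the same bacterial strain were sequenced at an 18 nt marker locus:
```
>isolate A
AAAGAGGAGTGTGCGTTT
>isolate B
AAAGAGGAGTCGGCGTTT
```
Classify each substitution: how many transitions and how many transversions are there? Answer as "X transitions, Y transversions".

Transitions (purine↔purine or pyrimidine↔pyrimidine): none.
Transversions (purine↔pyrimidine): 11 G→C, 12 T→G.

0 transitions, 2 transversions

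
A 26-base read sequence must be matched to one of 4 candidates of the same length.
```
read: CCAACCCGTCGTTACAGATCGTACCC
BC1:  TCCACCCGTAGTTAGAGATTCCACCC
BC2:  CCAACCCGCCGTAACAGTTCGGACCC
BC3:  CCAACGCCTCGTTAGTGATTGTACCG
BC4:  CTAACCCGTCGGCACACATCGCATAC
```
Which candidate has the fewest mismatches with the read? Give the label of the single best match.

BC2

Hamming distances to read — BC1: 7; BC2: 4; BC3: 6; BC4: 7.
Smallest is BC2 with 4 mismatches.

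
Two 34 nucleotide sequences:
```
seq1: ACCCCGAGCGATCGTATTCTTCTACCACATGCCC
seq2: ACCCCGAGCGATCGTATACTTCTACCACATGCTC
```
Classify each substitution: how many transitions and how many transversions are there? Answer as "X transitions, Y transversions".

Transitions (purine↔purine or pyrimidine↔pyrimidine): 33 C→T.
Transversions (purine↔pyrimidine): 18 T→A.

1 transition, 1 transversion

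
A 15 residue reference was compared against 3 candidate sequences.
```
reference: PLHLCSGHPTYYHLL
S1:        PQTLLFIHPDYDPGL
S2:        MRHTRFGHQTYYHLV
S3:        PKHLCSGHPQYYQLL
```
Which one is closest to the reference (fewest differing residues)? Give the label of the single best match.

S3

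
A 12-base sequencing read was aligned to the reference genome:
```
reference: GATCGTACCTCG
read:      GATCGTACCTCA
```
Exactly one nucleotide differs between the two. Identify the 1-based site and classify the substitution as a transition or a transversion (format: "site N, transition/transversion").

site 12, transition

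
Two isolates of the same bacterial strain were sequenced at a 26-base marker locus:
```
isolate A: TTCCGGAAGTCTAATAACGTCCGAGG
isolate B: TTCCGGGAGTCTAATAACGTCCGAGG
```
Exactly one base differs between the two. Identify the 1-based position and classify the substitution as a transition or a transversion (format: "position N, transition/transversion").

The sequences differ only at position 7: A→G (purine→purine), a transition.

position 7, transition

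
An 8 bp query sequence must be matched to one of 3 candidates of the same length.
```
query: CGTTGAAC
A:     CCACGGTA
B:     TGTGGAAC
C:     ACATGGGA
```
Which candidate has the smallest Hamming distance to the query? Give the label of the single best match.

B

A differs at 6 sites; B differs at 2 sites; C differs at 6 sites. The closest is B.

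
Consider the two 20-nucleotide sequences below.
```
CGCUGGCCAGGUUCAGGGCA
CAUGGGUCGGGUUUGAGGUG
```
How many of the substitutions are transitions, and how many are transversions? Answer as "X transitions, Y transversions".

9 transitions, 1 transversion

Mismatches (1-based):
base 2: G→A (purine→purine, transition)
base 3: C→U (pyrimidine→pyrimidine, transition)
base 4: U→G (pyrimidine→purine, transversion)
base 7: C→U (pyrimidine→pyrimidine, transition)
base 9: A→G (purine→purine, transition)
base 14: C→U (pyrimidine→pyrimidine, transition)
base 15: A→G (purine→purine, transition)
base 16: G→A (purine→purine, transition)
base 19: C→U (pyrimidine→pyrimidine, transition)
base 20: A→G (purine→purine, transition)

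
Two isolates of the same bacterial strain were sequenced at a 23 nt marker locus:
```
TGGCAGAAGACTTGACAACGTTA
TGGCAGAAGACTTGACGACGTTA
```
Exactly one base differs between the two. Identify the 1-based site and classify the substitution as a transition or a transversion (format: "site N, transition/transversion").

Site 17 changes A→G. A is a purine and G is a purine, so this is a transition.

site 17, transition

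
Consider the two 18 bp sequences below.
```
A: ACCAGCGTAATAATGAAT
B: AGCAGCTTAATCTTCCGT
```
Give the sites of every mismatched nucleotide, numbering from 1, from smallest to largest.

Scanning 1-based: 2: C/G; 7: G/T; 12: A/C; 13: A/T; 15: G/C; 16: A/C; 17: A/G.

2, 7, 12, 13, 15, 16, 17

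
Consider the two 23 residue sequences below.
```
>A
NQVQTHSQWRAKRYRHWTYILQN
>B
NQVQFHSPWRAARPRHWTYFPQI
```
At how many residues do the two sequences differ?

7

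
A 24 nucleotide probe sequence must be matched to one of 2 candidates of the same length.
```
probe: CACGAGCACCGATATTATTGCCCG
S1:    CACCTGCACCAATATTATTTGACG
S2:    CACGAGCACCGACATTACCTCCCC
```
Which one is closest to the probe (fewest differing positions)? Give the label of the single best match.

S1 differs at 6 positions; S2 differs at 5 positions. The closest is S2.

S2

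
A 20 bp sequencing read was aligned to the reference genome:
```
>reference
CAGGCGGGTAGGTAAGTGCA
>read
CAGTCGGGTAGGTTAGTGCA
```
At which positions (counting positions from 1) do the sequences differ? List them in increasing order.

Scanning 1-based: 4: G/T; 14: A/T.

4, 14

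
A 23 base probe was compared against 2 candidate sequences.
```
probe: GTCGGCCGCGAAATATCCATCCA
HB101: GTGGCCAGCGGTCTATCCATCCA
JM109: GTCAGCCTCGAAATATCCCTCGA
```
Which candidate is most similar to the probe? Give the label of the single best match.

JM109

Hamming distances to probe — HB101: 6; JM109: 4.
Smallest is JM109 with 4 mismatches.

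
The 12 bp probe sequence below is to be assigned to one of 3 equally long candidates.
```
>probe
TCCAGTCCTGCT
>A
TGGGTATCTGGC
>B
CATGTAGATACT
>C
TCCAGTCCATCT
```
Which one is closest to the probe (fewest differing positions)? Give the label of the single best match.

Hamming distances to probe — A: 8; B: 9; C: 2.
Smallest is C with 2 mismatches.

C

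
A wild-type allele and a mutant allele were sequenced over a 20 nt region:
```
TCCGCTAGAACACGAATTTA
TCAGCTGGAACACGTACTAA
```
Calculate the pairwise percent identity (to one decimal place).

75.0%

5 positions differ (3, 7, 15, 17, 19), so 15 of 20 match: 15/20 = 75%.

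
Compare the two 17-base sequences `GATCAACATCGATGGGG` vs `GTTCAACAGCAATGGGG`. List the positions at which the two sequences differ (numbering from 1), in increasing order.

Differences at position 2 (A→T), position 9 (T→G), position 11 (G→A).

2, 9, 11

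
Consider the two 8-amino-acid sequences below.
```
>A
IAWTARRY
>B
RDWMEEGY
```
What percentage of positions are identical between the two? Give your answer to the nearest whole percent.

25%

6 positions differ (1, 2, 4, 5, 6, 7), so 2 of 8 match: 2/8 = 25%.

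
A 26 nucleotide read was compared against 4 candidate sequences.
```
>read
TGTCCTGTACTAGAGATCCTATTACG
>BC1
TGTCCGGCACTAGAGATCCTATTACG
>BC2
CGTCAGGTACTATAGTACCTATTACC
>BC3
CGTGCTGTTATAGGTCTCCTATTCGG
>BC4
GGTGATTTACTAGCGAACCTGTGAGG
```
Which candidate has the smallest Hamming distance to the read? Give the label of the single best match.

BC1

Hamming distances to read — BC1: 2; BC2: 7; BC3: 9; BC4: 9.
Smallest is BC1 with 2 mismatches.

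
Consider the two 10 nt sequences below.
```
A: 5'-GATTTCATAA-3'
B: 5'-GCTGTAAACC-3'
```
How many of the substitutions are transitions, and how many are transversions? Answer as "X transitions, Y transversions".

0 transitions, 6 transversions

Transitions (purine↔purine or pyrimidine↔pyrimidine): none.
Transversions (purine↔pyrimidine): 2 A→C, 4 T→G, 6 C→A, 8 T→A, 9 A→C, 10 A→C.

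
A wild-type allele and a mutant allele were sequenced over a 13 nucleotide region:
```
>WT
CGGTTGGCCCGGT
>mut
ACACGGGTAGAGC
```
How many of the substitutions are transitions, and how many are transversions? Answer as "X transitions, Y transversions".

5 transitions, 5 transversions

Mismatches (1-based):
position 1: C→A (pyrimidine→purine, transversion)
position 2: G→C (purine→pyrimidine, transversion)
position 3: G→A (purine→purine, transition)
position 4: T→C (pyrimidine→pyrimidine, transition)
position 5: T→G (pyrimidine→purine, transversion)
position 8: C→T (pyrimidine→pyrimidine, transition)
position 9: C→A (pyrimidine→purine, transversion)
position 10: C→G (pyrimidine→purine, transversion)
position 11: G→A (purine→purine, transition)
position 13: T→C (pyrimidine→pyrimidine, transition)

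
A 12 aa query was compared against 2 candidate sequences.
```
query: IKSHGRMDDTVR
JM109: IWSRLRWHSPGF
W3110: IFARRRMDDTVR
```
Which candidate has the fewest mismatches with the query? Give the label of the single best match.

W3110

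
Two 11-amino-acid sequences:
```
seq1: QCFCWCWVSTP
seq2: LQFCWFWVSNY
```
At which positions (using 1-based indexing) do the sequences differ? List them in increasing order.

1, 2, 6, 10, 11

Differences at position 1 (Q→L), position 2 (C→Q), position 6 (C→F), position 10 (T→N), position 11 (P→Y).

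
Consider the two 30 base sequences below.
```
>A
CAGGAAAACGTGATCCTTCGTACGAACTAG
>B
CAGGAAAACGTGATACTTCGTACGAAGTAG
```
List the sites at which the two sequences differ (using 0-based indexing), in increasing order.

14, 26

Differences at site 14 (C→A), site 26 (C→G).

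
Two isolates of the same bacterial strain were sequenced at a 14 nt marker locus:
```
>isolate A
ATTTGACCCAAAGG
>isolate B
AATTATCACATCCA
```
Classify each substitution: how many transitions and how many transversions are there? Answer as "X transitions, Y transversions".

Mismatches (1-based):
position 2: T→A (pyrimidine→purine, transversion)
position 5: G→A (purine→purine, transition)
position 6: A→T (purine→pyrimidine, transversion)
position 8: C→A (pyrimidine→purine, transversion)
position 11: A→T (purine→pyrimidine, transversion)
position 12: A→C (purine→pyrimidine, transversion)
position 13: G→C (purine→pyrimidine, transversion)
position 14: G→A (purine→purine, transition)

2 transitions, 6 transversions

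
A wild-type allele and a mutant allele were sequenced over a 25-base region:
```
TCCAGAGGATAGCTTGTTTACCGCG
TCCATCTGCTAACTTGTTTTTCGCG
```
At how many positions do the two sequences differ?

Mismatches (1-based): position 5: G→T; position 6: A→C; position 7: G→T; position 9: A→C; position 12: G→A; position 20: A→T; position 21: C→T.

7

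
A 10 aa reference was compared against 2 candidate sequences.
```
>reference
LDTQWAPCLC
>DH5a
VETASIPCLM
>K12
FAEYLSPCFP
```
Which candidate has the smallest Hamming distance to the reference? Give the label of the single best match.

Hamming distances to reference — DH5a: 6; K12: 8.
Smallest is DH5a with 6 mismatches.

DH5a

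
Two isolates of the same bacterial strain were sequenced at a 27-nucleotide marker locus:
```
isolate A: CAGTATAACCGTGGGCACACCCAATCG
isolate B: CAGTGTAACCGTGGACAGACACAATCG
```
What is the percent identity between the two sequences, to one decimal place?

4 positions differ (5, 15, 18, 21), so 23 of 27 match: 23/27 = 85.19%.

85.2%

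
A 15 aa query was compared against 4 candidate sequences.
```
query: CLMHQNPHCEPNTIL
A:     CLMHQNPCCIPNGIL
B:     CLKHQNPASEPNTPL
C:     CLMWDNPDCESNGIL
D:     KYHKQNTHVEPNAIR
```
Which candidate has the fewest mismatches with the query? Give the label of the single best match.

A

Hamming distances to query — A: 3; B: 4; C: 5; D: 8.
Smallest is A with 3 mismatches.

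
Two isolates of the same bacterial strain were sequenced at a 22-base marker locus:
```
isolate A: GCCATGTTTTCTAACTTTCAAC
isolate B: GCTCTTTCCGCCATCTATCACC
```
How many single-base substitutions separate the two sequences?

Comparing position by position, 10 bases differ: 3 (C/T), 4 (A/C), 6 (G/T), 8 (T/C), 9 (T/C), 10 (T/G), 12 (T/C), 14 (A/T), 17 (T/A), 21 (A/C).

10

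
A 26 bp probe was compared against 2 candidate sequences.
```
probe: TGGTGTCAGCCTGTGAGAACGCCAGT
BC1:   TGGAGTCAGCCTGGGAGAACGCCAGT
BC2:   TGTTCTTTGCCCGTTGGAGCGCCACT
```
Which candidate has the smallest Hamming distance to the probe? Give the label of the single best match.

BC1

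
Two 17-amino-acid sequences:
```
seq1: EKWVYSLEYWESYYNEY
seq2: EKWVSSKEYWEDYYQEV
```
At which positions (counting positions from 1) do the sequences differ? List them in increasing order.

5, 7, 12, 15, 17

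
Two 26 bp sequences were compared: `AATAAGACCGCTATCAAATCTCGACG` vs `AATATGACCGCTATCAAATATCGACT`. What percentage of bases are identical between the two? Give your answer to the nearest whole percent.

Mismatches at positions 5, 20, 26 (1-based): 3 of 26.
Identical positions: 23/26 = 88.46% → 88%.

88%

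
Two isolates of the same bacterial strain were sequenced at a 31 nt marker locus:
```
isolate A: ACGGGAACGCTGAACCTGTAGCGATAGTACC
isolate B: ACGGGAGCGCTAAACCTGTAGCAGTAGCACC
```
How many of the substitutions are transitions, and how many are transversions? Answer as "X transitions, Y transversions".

5 transitions, 0 transversions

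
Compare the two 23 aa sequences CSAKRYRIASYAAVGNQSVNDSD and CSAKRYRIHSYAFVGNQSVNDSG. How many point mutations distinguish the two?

Comparing position by position, 3 positions differ: 9 (A/H), 13 (A/F), 23 (D/G).

3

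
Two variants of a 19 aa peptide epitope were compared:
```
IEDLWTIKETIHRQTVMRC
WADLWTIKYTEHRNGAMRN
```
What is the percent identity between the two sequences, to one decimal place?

Mismatches at positions 1, 2, 9, 11, 14, 15, 16, 19 (1-based): 8 of 19.
Identical positions: 11/19 = 57.89% → 57.9%.

57.9%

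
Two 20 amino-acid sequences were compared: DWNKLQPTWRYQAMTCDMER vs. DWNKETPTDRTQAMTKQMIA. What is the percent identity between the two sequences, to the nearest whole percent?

60%

Mismatches at positions 5, 6, 9, 11, 16, 17, 19, 20 (1-based): 8 of 20.
Identical positions: 12/20 = 60% → 60%.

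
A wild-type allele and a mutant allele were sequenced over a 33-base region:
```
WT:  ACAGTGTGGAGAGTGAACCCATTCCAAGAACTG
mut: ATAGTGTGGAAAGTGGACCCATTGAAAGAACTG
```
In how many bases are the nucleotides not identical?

5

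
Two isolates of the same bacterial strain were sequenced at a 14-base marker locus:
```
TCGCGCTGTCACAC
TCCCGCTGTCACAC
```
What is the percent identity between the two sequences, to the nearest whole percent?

Mismatch at position 3 (1-based): 1 of 14.
Identical positions: 13/14 = 92.86% → 93%.

93%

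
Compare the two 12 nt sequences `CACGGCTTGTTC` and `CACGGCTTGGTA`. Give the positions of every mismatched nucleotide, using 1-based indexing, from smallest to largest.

10, 12

Scanning 1-based: 10: T/G; 12: C/A.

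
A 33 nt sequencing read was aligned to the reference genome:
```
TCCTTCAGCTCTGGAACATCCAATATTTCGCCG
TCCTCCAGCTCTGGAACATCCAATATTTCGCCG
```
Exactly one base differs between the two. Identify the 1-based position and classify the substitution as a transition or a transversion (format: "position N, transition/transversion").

The sequences differ only at position 5: T→C (pyrimidine→pyrimidine), a transition.

position 5, transition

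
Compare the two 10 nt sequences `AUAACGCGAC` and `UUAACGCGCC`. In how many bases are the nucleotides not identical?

2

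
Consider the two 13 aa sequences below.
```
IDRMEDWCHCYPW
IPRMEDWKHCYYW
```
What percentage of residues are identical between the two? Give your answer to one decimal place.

76.9%

3 positions differ (2, 8, 12), so 10 of 13 match: 10/13 = 76.92%.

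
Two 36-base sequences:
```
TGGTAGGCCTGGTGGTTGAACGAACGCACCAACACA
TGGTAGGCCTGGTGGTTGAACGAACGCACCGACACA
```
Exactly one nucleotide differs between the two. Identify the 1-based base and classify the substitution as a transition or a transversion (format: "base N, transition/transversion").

The sequences differ only at base 31: A→G (purine→purine), a transition.

base 31, transition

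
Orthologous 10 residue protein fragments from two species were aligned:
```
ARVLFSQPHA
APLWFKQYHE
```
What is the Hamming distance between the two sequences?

6

The sequences differ at positions 2, 3, 4, 6, 8, 10 (1-based) — 6 in total.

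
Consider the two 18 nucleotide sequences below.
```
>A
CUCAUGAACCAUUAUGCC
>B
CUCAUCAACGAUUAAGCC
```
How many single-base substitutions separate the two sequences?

3

Comparing position by position, 3 sites differ: 6 (G/C), 10 (C/G), 15 (U/A).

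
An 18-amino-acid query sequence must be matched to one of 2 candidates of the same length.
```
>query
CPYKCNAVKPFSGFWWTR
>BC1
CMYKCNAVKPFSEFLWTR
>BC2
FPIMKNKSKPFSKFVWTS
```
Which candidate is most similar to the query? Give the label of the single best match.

BC1

BC1 differs at 3 residues; BC2 differs at 9 residues. The closest is BC1.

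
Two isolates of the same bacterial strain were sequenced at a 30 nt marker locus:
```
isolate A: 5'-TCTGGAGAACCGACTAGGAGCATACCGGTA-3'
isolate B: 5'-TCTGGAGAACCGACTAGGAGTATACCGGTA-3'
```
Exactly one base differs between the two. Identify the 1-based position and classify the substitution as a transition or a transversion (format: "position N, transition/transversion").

The sequences differ only at position 21: C→T (pyrimidine→pyrimidine), a transition.

position 21, transition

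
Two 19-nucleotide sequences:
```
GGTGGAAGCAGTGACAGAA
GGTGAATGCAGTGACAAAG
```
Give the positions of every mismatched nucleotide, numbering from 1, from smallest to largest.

5, 7, 17, 19

Scanning 1-based: 5: G/A; 7: A/T; 17: G/A; 19: A/G.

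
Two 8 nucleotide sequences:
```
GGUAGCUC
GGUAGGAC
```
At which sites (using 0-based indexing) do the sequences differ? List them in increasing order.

5, 6

Scanning 0-based: 5: C/G; 6: U/A.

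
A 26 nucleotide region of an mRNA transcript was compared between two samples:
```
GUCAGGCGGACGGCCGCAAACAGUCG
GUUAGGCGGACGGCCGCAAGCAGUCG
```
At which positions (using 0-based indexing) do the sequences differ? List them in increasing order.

2, 19

Scanning 0-based: 2: C/U; 19: A/G.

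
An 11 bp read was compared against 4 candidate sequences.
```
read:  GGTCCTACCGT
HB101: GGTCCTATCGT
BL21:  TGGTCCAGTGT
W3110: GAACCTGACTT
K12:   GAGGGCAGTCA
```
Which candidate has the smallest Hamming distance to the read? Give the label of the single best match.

HB101

HB101 differs at 1 site; BL21 differs at 6 sites; W3110 differs at 5 sites; K12 differs at 9 sites. The closest is HB101.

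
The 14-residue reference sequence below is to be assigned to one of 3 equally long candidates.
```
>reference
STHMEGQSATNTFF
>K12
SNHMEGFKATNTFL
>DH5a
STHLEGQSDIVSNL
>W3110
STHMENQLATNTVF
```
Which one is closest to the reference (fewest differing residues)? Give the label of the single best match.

K12 differs at 4 residues; DH5a differs at 7 residues; W3110 differs at 3 residues. The closest is W3110.

W3110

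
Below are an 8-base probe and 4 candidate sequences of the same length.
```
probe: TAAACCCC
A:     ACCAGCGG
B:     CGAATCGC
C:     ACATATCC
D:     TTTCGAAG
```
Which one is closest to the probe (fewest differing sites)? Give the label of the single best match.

B

A differs at 6 sites; B differs at 4 sites; C differs at 5 sites; D differs at 7 sites. The closest is B.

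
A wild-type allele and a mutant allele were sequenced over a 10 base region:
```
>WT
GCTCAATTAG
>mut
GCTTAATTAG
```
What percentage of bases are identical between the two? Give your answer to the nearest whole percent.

90%

1 position differs (4), so 9 of 10 match: 9/10 = 90%.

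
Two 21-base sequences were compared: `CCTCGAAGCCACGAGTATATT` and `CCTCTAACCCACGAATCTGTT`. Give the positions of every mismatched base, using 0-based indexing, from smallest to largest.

4, 7, 14, 16, 18

Scanning 0-based: 4: G/T; 7: G/C; 14: G/A; 16: A/C; 18: A/G.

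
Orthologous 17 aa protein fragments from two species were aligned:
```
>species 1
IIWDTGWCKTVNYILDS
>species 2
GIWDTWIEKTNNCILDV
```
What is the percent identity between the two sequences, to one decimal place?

58.8%

Mismatches at positions 1, 6, 7, 8, 11, 13, 17 (1-based): 7 of 17.
Identical positions: 10/17 = 58.82% → 58.8%.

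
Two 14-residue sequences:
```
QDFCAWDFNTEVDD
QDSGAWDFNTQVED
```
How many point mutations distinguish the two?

4

Comparing position by position, 4 positions differ: 3 (F/S), 4 (C/G), 11 (E/Q), 13 (D/E).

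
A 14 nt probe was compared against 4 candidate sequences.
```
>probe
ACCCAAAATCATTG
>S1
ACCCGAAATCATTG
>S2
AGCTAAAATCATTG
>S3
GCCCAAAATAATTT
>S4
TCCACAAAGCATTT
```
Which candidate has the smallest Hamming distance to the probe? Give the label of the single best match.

Hamming distances to probe — S1: 1; S2: 2; S3: 3; S4: 5.
Smallest is S1 with 1 mismatch.

S1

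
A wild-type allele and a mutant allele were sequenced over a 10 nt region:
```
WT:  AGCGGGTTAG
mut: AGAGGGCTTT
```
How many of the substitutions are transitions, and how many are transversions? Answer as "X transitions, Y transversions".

1 transition, 3 transversions

Transitions (purine↔purine or pyrimidine↔pyrimidine): 7 T→C.
Transversions (purine↔pyrimidine): 3 C→A, 9 A→T, 10 G→T.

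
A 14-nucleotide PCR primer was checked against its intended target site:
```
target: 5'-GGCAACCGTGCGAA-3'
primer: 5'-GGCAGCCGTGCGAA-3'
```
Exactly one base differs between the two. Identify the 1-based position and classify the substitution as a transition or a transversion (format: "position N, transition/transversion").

The sequences differ only at position 5: A→G (purine→purine), a transition.

position 5, transition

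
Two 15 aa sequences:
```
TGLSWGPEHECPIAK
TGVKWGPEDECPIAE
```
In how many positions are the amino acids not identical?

The sequences differ at positions 3, 4, 9, 15 (1-based) — 4 in total.

4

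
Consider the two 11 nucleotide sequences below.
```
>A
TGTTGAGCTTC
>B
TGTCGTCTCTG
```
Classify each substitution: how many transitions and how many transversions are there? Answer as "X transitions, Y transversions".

Transitions (purine↔purine or pyrimidine↔pyrimidine): 4 T→C, 8 C→T, 9 T→C.
Transversions (purine↔pyrimidine): 6 A→T, 7 G→C, 11 C→G.

3 transitions, 3 transversions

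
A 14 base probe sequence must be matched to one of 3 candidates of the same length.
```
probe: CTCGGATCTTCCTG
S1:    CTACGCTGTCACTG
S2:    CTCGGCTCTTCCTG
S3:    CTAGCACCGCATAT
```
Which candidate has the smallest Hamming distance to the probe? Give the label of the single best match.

S2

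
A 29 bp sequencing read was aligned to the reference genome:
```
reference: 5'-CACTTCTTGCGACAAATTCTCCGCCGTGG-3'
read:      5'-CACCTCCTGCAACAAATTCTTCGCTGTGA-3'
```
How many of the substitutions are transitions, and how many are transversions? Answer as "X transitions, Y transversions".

6 transitions, 0 transversions

Mismatches (1-based):
position 4: T→C (pyrimidine→pyrimidine, transition)
position 7: T→C (pyrimidine→pyrimidine, transition)
position 11: G→A (purine→purine, transition)
position 21: C→T (pyrimidine→pyrimidine, transition)
position 25: C→T (pyrimidine→pyrimidine, transition)
position 29: G→A (purine→purine, transition)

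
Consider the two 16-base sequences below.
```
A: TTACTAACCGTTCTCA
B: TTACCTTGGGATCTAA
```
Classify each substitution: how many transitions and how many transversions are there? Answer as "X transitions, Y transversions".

Transitions (purine↔purine or pyrimidine↔pyrimidine): 5 T→C.
Transversions (purine↔pyrimidine): 6 A→T, 7 A→T, 8 C→G, 9 C→G, 11 T→A, 15 C→A.

1 transition, 6 transversions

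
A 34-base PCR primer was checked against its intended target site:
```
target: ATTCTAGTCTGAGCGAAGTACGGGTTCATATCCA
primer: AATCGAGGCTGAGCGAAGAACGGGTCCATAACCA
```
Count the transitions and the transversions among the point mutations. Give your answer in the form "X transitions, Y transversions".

1 transition, 5 transversions

Mismatches (1-based):
position 2: T→A (pyrimidine→purine, transversion)
position 5: T→G (pyrimidine→purine, transversion)
position 8: T→G (pyrimidine→purine, transversion)
position 19: T→A (pyrimidine→purine, transversion)
position 26: T→C (pyrimidine→pyrimidine, transition)
position 31: T→A (pyrimidine→purine, transversion)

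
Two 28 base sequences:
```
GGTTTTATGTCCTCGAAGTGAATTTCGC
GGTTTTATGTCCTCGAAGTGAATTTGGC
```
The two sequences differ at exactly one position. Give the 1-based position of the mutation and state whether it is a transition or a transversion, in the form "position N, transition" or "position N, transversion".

position 26, transversion

The sequences differ only at position 26: C→G (pyrimidine→purine), a transversion.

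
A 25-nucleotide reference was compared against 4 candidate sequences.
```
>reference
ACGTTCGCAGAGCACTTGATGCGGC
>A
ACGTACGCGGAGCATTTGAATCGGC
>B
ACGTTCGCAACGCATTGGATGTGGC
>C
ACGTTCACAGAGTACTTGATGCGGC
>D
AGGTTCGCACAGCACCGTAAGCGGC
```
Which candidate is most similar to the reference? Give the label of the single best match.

C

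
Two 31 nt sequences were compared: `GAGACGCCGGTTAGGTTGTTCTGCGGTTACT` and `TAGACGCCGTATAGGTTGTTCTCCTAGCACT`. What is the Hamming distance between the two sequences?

8

Comparing position by position, 8 bases differ: 1 (G/T), 10 (G/T), 11 (T/A), 23 (G/C), 25 (G/T), 26 (G/A), 27 (T/G), 28 (T/C).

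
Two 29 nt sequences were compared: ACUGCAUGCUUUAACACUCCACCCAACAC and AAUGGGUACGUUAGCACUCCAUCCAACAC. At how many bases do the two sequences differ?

Mismatches (1-based): base 2: C→A; base 5: C→G; base 6: A→G; base 8: G→A; base 10: U→G; base 14: A→G; base 22: C→U.

7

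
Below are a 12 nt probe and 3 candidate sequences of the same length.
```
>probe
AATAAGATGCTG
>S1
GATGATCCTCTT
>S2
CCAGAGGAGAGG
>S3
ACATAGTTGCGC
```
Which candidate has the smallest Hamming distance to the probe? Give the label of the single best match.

S3

S1 differs at 7 bases; S2 differs at 8 bases; S3 differs at 6 bases. The closest is S3.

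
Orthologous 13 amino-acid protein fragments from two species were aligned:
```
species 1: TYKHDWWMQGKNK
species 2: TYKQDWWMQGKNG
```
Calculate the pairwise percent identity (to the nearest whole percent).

85%

2 positions differ (4, 13), so 11 of 13 match: 11/13 = 84.62%.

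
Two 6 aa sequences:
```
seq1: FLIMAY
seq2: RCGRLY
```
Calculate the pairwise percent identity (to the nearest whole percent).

17%

Mismatches at positions 1, 2, 3, 4, 5 (1-based): 5 of 6.
Identical positions: 1/6 = 16.67% → 17%.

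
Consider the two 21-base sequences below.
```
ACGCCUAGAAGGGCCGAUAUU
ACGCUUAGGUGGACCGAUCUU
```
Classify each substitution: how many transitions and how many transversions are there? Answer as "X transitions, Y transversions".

Transitions (purine↔purine or pyrimidine↔pyrimidine): 5 C→U, 9 A→G, 13 G→A.
Transversions (purine↔pyrimidine): 10 A→U, 19 A→C.

3 transitions, 2 transversions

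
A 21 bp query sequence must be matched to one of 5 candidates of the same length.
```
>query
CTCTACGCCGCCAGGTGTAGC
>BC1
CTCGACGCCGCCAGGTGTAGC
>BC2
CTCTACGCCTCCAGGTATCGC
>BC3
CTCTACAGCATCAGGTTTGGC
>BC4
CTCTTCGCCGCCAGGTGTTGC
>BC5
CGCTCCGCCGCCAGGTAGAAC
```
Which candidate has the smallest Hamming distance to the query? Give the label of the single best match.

BC1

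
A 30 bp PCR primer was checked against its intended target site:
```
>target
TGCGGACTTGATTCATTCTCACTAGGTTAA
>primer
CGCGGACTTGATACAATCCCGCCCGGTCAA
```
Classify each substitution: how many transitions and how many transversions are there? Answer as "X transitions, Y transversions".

5 transitions, 3 transversions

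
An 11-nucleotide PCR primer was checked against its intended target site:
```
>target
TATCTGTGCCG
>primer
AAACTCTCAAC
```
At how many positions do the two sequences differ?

7

The sequences differ at positions 1, 3, 6, 8, 9, 10, 11 (1-based) — 7 in total.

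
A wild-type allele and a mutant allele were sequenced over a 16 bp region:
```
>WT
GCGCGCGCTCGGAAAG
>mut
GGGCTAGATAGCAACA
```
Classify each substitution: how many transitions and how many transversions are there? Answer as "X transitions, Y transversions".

1 transition, 7 transversions

Mismatches (1-based):
base 2: C→G (pyrimidine→purine, transversion)
base 5: G→T (purine→pyrimidine, transversion)
base 6: C→A (pyrimidine→purine, transversion)
base 8: C→A (pyrimidine→purine, transversion)
base 10: C→A (pyrimidine→purine, transversion)
base 12: G→C (purine→pyrimidine, transversion)
base 15: A→C (purine→pyrimidine, transversion)
base 16: G→A (purine→purine, transition)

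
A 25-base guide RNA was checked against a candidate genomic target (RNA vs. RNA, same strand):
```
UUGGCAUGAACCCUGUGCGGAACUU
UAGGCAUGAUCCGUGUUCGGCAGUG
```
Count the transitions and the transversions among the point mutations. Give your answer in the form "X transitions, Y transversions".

Mismatches (1-based):
position 2: U→A (pyrimidine→purine, transversion)
position 10: A→U (purine→pyrimidine, transversion)
position 13: C→G (pyrimidine→purine, transversion)
position 17: G→U (purine→pyrimidine, transversion)
position 21: A→C (purine→pyrimidine, transversion)
position 23: C→G (pyrimidine→purine, transversion)
position 25: U→G (pyrimidine→purine, transversion)

0 transitions, 7 transversions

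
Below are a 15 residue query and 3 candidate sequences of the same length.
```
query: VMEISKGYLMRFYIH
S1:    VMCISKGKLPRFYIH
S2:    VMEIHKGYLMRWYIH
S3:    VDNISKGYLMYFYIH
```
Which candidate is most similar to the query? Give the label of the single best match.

S2

Hamming distances to query — S1: 3; S2: 2; S3: 3.
Smallest is S2 with 2 mismatches.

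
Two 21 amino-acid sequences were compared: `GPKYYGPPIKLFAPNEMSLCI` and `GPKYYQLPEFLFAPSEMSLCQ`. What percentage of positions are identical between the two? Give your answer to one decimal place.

Mismatches at positions 6, 7, 9, 10, 15, 21 (1-based): 6 of 21.
Identical positions: 15/21 = 71.43% → 71.4%.

71.4%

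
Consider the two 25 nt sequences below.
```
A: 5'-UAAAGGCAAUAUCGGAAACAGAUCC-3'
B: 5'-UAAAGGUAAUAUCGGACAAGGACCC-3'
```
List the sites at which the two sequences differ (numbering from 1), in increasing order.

Differences at site 7 (C→U), site 17 (A→C), site 19 (C→A), site 20 (A→G), site 23 (U→C).

7, 17, 19, 20, 23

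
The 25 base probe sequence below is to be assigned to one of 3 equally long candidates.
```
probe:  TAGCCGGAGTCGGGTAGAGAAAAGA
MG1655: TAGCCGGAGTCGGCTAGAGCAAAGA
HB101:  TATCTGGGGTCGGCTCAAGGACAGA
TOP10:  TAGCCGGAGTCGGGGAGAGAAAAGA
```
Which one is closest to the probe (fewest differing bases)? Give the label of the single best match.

TOP10

Hamming distances to probe — MG1655: 2; HB101: 8; TOP10: 1.
Smallest is TOP10 with 1 mismatch.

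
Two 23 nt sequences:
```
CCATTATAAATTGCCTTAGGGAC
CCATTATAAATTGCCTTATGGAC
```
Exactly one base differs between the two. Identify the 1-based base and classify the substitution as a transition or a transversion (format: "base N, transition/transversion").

The sequences differ only at base 19: G→T (purine→pyrimidine), a transversion.

base 19, transversion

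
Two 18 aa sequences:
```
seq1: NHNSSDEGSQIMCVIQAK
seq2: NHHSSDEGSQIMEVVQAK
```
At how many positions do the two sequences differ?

3

The sequences differ at positions 3, 13, 15 (1-based) — 3 in total.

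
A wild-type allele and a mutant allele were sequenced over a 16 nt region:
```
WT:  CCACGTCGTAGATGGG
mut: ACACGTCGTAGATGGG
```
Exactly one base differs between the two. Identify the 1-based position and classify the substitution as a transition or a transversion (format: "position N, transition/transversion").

Position 1 changes C→A. C is a pyrimidine and A is a purine, so this is a transversion.

position 1, transversion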